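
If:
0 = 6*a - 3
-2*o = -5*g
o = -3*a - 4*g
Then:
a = 1/2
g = -3/13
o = -15/26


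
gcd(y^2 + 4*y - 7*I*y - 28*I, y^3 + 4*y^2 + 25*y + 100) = y + 4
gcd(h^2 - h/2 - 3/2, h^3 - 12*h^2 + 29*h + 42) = h + 1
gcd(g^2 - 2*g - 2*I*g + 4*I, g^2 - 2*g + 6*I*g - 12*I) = g - 2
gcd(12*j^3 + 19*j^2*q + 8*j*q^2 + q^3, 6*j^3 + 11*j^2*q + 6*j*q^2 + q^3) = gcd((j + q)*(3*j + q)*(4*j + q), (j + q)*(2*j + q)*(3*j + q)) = 3*j^2 + 4*j*q + q^2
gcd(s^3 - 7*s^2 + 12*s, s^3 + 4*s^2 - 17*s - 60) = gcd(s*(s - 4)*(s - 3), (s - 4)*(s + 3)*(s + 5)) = s - 4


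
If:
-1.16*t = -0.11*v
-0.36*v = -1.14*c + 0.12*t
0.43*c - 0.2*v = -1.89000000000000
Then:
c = 10.28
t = 2.99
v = 31.54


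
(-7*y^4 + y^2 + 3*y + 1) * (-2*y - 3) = 14*y^5 + 21*y^4 - 2*y^3 - 9*y^2 - 11*y - 3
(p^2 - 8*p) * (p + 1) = p^3 - 7*p^2 - 8*p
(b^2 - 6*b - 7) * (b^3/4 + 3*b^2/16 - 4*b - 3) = b^5/4 - 21*b^4/16 - 55*b^3/8 + 315*b^2/16 + 46*b + 21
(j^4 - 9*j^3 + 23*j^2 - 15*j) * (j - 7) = j^5 - 16*j^4 + 86*j^3 - 176*j^2 + 105*j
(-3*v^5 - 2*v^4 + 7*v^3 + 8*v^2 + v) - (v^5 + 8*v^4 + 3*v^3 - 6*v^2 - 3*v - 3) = -4*v^5 - 10*v^4 + 4*v^3 + 14*v^2 + 4*v + 3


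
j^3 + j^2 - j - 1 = (j - 1)*(j + 1)^2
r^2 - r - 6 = (r - 3)*(r + 2)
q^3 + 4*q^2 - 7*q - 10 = (q - 2)*(q + 1)*(q + 5)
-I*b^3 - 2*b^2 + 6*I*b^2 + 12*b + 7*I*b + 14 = (b - 7)*(b - 2*I)*(-I*b - I)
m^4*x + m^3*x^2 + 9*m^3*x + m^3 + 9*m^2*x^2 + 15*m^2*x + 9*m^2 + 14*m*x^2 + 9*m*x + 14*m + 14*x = (m + 2)*(m + 7)*(m + x)*(m*x + 1)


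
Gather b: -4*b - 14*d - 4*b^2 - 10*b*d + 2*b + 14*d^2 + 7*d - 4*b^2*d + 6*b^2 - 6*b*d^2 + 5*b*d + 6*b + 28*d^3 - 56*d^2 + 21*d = b^2*(2 - 4*d) + b*(-6*d^2 - 5*d + 4) + 28*d^3 - 42*d^2 + 14*d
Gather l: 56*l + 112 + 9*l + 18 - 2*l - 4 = 63*l + 126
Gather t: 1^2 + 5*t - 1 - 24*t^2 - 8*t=-24*t^2 - 3*t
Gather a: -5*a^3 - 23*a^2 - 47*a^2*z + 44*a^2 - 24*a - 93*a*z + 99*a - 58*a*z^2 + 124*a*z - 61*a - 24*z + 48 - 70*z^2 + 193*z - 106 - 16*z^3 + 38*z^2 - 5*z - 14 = -5*a^3 + a^2*(21 - 47*z) + a*(-58*z^2 + 31*z + 14) - 16*z^3 - 32*z^2 + 164*z - 72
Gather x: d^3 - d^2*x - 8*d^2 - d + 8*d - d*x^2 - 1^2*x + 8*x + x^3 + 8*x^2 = d^3 - 8*d^2 + 7*d + x^3 + x^2*(8 - d) + x*(7 - d^2)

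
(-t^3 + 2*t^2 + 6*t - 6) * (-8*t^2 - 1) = 8*t^5 - 16*t^4 - 47*t^3 + 46*t^2 - 6*t + 6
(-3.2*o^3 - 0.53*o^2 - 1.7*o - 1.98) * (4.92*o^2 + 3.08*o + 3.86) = -15.744*o^5 - 12.4636*o^4 - 22.3484*o^3 - 17.0234*o^2 - 12.6604*o - 7.6428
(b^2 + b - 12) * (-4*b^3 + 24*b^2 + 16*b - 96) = -4*b^5 + 20*b^4 + 88*b^3 - 368*b^2 - 288*b + 1152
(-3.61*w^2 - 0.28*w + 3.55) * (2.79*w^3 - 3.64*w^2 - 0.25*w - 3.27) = -10.0719*w^5 + 12.3592*w^4 + 11.8262*w^3 - 1.0473*w^2 + 0.0281000000000001*w - 11.6085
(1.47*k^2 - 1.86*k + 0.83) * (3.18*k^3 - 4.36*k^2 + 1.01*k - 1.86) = 4.6746*k^5 - 12.324*k^4 + 12.2337*k^3 - 8.2316*k^2 + 4.2979*k - 1.5438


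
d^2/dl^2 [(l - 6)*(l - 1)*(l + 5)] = 6*l - 4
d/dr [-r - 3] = -1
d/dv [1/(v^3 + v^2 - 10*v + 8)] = (-3*v^2 - 2*v + 10)/(v^3 + v^2 - 10*v + 8)^2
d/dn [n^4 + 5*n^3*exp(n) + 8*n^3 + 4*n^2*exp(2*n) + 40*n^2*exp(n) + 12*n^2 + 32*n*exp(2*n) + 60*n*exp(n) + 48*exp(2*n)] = 5*n^3*exp(n) + 4*n^3 + 8*n^2*exp(2*n) + 55*n^2*exp(n) + 24*n^2 + 72*n*exp(2*n) + 140*n*exp(n) + 24*n + 128*exp(2*n) + 60*exp(n)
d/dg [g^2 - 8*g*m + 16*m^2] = 2*g - 8*m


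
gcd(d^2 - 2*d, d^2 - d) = d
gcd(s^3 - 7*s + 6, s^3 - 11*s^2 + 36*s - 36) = s - 2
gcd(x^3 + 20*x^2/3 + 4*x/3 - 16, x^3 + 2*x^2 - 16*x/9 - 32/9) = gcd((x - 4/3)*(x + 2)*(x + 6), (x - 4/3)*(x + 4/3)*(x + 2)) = x^2 + 2*x/3 - 8/3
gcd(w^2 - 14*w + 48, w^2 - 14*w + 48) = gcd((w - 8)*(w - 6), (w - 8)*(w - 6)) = w^2 - 14*w + 48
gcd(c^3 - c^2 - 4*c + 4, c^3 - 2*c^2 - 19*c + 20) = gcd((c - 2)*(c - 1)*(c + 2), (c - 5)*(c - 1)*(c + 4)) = c - 1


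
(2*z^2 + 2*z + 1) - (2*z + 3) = 2*z^2 - 2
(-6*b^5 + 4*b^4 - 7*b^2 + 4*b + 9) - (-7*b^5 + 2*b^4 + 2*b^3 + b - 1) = b^5 + 2*b^4 - 2*b^3 - 7*b^2 + 3*b + 10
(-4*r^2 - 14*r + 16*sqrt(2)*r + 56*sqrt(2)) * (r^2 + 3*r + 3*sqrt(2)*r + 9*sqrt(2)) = -4*r^4 - 26*r^3 + 4*sqrt(2)*r^3 + 26*sqrt(2)*r^2 + 54*r^2 + 42*sqrt(2)*r + 624*r + 1008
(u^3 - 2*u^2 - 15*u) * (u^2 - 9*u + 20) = u^5 - 11*u^4 + 23*u^3 + 95*u^2 - 300*u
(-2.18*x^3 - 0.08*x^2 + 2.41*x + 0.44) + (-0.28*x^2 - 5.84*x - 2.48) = -2.18*x^3 - 0.36*x^2 - 3.43*x - 2.04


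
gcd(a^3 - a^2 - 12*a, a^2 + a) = a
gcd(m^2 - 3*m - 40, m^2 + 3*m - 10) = m + 5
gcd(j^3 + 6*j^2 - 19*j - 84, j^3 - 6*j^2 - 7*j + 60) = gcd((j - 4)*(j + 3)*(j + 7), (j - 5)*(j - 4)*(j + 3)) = j^2 - j - 12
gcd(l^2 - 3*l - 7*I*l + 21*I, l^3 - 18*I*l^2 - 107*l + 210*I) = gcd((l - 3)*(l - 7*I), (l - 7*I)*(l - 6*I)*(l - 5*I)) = l - 7*I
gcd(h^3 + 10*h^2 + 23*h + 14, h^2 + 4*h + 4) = h + 2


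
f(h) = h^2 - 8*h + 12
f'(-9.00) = -26.00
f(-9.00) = 165.00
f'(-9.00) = -26.00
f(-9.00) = 165.00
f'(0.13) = -7.74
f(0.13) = 10.98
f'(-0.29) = -8.58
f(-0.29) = 14.40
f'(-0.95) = -9.90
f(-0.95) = 20.50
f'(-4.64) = -17.28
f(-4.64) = 70.65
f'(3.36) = -1.28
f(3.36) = -3.59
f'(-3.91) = -15.82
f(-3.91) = 58.57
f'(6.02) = 4.04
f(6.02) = 0.08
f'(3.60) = -0.80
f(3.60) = -3.84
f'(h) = 2*h - 8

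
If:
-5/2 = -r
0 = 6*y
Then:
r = 5/2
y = 0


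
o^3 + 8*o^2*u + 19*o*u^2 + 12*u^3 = (o + u)*(o + 3*u)*(o + 4*u)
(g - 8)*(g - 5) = g^2 - 13*g + 40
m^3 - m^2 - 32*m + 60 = (m - 5)*(m - 2)*(m + 6)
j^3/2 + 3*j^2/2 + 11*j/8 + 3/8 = (j/2 + 1/2)*(j + 1/2)*(j + 3/2)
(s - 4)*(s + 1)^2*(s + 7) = s^4 + 5*s^3 - 21*s^2 - 53*s - 28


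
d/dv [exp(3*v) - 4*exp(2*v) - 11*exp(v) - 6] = (3*exp(2*v) - 8*exp(v) - 11)*exp(v)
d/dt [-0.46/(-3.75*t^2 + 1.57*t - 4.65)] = (0.7222 - 3.45*t)/(3.75*t^2 - 1.57*t + 4.65)^2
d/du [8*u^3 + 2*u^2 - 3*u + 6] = 24*u^2 + 4*u - 3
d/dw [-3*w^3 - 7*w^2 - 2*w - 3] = -9*w^2 - 14*w - 2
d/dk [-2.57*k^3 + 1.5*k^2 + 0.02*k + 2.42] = -7.71*k^2 + 3.0*k + 0.02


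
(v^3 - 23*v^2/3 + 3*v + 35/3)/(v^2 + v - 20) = (v^3 - 23*v^2/3 + 3*v + 35/3)/(v^2 + v - 20)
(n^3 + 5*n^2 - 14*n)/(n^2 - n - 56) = n*(n - 2)/(n - 8)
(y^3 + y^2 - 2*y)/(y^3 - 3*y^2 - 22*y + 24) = y*(y + 2)/(y^2 - 2*y - 24)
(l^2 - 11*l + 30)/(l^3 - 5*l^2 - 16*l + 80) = (l - 6)/(l^2 - 16)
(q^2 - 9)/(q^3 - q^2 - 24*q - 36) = (q - 3)/(q^2 - 4*q - 12)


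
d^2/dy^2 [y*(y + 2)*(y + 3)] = 6*y + 10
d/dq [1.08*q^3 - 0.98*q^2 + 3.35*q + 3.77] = 3.24*q^2 - 1.96*q + 3.35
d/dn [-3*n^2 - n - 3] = -6*n - 1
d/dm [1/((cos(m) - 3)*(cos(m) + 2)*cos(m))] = (3*sin(m) - 6*sin(m)/cos(m)^2 - 2*tan(m))/((cos(m) - 3)^2*(cos(m) + 2)^2)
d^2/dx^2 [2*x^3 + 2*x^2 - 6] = 12*x + 4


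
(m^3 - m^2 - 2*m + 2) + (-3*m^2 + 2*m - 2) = m^3 - 4*m^2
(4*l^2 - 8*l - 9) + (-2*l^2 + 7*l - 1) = 2*l^2 - l - 10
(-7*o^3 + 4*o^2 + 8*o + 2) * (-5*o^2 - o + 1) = 35*o^5 - 13*o^4 - 51*o^3 - 14*o^2 + 6*o + 2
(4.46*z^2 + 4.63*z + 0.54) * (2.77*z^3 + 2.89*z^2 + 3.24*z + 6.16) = 12.3542*z^5 + 25.7145*z^4 + 29.3269*z^3 + 44.0354*z^2 + 30.2704*z + 3.3264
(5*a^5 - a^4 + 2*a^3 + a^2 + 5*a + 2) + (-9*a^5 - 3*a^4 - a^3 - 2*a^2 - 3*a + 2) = -4*a^5 - 4*a^4 + a^3 - a^2 + 2*a + 4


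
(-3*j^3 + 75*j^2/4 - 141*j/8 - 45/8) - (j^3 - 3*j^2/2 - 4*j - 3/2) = -4*j^3 + 81*j^2/4 - 109*j/8 - 33/8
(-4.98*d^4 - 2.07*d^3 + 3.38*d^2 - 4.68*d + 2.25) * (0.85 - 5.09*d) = 25.3482*d^5 + 6.3033*d^4 - 18.9637*d^3 + 26.6942*d^2 - 15.4305*d + 1.9125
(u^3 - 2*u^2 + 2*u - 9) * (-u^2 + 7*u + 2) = -u^5 + 9*u^4 - 14*u^3 + 19*u^2 - 59*u - 18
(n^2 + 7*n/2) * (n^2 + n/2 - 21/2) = n^4 + 4*n^3 - 35*n^2/4 - 147*n/4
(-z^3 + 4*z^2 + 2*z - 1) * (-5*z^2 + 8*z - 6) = 5*z^5 - 28*z^4 + 28*z^3 - 3*z^2 - 20*z + 6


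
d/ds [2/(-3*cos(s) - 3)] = -2*sin(s)/(3*(cos(s) + 1)^2)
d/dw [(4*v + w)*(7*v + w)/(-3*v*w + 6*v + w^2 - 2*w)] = ((4*v + w)*(7*v + w)*(3*v - 2*w + 2) - (11*v + 2*w)*(3*v*w - 6*v - w^2 + 2*w))/(3*v*w - 6*v - w^2 + 2*w)^2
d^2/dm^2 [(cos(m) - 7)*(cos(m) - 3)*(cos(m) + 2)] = -7*cos(m)/4 + 16*cos(2*m) - 9*cos(3*m)/4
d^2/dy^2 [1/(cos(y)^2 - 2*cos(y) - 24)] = (8*sin(y)^4 - 204*sin(y)^2 - 81*cos(y) - 3*cos(3*y) + 84)/(2*(sin(y)^2 + 2*cos(y) + 23)^3)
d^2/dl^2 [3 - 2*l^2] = -4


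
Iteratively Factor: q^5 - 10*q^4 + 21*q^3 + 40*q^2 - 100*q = (q - 2)*(q^4 - 8*q^3 + 5*q^2 + 50*q) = (q - 2)*(q + 2)*(q^3 - 10*q^2 + 25*q) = (q - 5)*(q - 2)*(q + 2)*(q^2 - 5*q) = (q - 5)^2*(q - 2)*(q + 2)*(q)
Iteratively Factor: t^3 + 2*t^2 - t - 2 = (t + 2)*(t^2 - 1) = (t + 1)*(t + 2)*(t - 1)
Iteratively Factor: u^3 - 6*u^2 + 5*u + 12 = (u - 3)*(u^2 - 3*u - 4) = (u - 4)*(u - 3)*(u + 1)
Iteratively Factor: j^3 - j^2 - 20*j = (j - 5)*(j^2 + 4*j) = (j - 5)*(j + 4)*(j)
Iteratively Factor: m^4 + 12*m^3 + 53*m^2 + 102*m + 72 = (m + 2)*(m^3 + 10*m^2 + 33*m + 36) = (m + 2)*(m + 4)*(m^2 + 6*m + 9) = (m + 2)*(m + 3)*(m + 4)*(m + 3)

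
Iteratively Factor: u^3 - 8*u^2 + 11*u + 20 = (u - 4)*(u^2 - 4*u - 5) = (u - 4)*(u + 1)*(u - 5)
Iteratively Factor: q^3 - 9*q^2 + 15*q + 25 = (q + 1)*(q^2 - 10*q + 25) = (q - 5)*(q + 1)*(q - 5)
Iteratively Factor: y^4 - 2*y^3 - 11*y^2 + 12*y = (y - 4)*(y^3 + 2*y^2 - 3*y) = y*(y - 4)*(y^2 + 2*y - 3) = y*(y - 4)*(y + 3)*(y - 1)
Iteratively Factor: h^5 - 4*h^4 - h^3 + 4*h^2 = (h)*(h^4 - 4*h^3 - h^2 + 4*h) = h*(h - 1)*(h^3 - 3*h^2 - 4*h) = h*(h - 1)*(h + 1)*(h^2 - 4*h) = h*(h - 4)*(h - 1)*(h + 1)*(h)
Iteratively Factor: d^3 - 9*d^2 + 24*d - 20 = (d - 2)*(d^2 - 7*d + 10) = (d - 5)*(d - 2)*(d - 2)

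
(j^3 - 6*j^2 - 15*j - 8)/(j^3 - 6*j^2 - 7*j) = (j^2 - 7*j - 8)/(j*(j - 7))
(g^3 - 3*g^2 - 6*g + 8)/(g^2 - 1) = (g^2 - 2*g - 8)/(g + 1)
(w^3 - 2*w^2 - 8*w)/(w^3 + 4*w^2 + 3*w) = (w^2 - 2*w - 8)/(w^2 + 4*w + 3)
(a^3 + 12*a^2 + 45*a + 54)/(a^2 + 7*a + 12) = (a^2 + 9*a + 18)/(a + 4)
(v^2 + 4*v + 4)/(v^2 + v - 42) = (v^2 + 4*v + 4)/(v^2 + v - 42)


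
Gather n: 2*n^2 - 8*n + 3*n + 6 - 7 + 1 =2*n^2 - 5*n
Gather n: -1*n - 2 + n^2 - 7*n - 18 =n^2 - 8*n - 20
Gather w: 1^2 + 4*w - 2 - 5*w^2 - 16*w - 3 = -5*w^2 - 12*w - 4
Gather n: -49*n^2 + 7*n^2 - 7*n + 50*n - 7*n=-42*n^2 + 36*n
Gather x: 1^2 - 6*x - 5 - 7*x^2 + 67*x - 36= -7*x^2 + 61*x - 40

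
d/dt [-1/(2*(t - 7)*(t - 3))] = (t - 5)/((t - 7)^2*(t - 3)^2)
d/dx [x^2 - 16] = 2*x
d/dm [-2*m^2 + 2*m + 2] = 2 - 4*m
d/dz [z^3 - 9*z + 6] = 3*z^2 - 9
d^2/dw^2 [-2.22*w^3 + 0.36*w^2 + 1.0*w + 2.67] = 0.72 - 13.32*w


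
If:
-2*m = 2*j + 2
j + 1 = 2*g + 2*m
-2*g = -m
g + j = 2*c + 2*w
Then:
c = -w - 1/2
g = 0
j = -1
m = 0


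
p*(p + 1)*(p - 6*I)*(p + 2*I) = p^4 + p^3 - 4*I*p^3 + 12*p^2 - 4*I*p^2 + 12*p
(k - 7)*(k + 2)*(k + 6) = k^3 + k^2 - 44*k - 84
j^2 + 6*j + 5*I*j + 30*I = (j + 6)*(j + 5*I)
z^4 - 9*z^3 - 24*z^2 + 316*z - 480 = (z - 8)*(z - 5)*(z - 2)*(z + 6)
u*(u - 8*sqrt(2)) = u^2 - 8*sqrt(2)*u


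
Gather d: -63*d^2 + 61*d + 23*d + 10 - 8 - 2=-63*d^2 + 84*d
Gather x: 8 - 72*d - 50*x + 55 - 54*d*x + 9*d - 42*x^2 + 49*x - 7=-63*d - 42*x^2 + x*(-54*d - 1) + 56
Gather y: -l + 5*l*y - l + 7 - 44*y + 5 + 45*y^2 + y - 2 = -2*l + 45*y^2 + y*(5*l - 43) + 10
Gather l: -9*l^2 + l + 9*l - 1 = -9*l^2 + 10*l - 1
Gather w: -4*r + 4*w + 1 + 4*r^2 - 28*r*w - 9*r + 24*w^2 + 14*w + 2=4*r^2 - 13*r + 24*w^2 + w*(18 - 28*r) + 3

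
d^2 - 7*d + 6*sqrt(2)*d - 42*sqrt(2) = (d - 7)*(d + 6*sqrt(2))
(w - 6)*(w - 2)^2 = w^3 - 10*w^2 + 28*w - 24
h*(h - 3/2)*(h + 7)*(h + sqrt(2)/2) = h^4 + sqrt(2)*h^3/2 + 11*h^3/2 - 21*h^2/2 + 11*sqrt(2)*h^2/4 - 21*sqrt(2)*h/4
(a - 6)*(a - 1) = a^2 - 7*a + 6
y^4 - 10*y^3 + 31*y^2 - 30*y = y*(y - 5)*(y - 3)*(y - 2)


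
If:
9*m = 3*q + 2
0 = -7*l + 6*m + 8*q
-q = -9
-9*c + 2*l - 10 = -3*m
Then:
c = 541/189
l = 274/21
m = 29/9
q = 9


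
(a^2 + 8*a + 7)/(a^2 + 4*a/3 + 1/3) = 3*(a + 7)/(3*a + 1)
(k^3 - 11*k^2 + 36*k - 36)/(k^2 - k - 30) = (k^2 - 5*k + 6)/(k + 5)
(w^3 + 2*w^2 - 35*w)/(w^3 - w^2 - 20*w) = (w + 7)/(w + 4)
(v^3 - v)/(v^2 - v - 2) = v*(v - 1)/(v - 2)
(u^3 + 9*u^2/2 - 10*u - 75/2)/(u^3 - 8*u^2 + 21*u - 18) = (2*u^2 + 15*u + 25)/(2*(u^2 - 5*u + 6))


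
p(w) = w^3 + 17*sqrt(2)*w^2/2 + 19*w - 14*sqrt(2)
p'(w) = 3*w^2 + 17*sqrt(2)*w + 19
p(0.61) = -3.51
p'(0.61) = 34.78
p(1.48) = 37.89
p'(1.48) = 61.15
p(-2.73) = -2.43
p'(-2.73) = -24.27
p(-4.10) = 35.45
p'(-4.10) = -29.14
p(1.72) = 53.53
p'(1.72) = 69.23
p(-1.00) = -27.78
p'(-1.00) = -2.04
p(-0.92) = -27.88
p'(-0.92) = -0.58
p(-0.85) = -27.88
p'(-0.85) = 0.73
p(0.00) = -19.80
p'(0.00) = 19.00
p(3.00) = 172.39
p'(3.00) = 118.12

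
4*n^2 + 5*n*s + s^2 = (n + s)*(4*n + s)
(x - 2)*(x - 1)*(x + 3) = x^3 - 7*x + 6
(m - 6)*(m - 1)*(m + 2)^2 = m^4 - 3*m^3 - 18*m^2 - 4*m + 24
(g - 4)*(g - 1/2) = g^2 - 9*g/2 + 2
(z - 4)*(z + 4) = z^2 - 16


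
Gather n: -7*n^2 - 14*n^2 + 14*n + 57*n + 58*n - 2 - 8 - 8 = -21*n^2 + 129*n - 18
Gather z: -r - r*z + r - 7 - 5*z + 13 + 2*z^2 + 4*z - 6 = 2*z^2 + z*(-r - 1)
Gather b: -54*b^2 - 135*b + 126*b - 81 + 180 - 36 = -54*b^2 - 9*b + 63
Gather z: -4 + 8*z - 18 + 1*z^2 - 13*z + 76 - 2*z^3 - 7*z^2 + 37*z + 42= -2*z^3 - 6*z^2 + 32*z + 96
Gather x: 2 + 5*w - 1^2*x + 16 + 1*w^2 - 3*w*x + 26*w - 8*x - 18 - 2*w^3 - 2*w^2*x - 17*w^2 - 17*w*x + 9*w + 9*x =-2*w^3 - 16*w^2 + 40*w + x*(-2*w^2 - 20*w)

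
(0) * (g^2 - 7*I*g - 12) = 0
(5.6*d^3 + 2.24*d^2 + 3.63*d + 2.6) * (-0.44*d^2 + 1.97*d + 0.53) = -2.464*d^5 + 10.0464*d^4 + 5.7836*d^3 + 7.1943*d^2 + 7.0459*d + 1.378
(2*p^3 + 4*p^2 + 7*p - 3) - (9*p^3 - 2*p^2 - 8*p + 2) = -7*p^3 + 6*p^2 + 15*p - 5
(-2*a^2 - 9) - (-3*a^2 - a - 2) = a^2 + a - 7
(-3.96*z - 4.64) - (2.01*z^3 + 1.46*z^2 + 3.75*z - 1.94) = -2.01*z^3 - 1.46*z^2 - 7.71*z - 2.7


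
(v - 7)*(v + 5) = v^2 - 2*v - 35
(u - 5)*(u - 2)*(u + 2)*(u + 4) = u^4 - u^3 - 24*u^2 + 4*u + 80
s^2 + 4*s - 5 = (s - 1)*(s + 5)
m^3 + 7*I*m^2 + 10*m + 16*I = (m - 2*I)*(m + I)*(m + 8*I)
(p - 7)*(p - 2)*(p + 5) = p^3 - 4*p^2 - 31*p + 70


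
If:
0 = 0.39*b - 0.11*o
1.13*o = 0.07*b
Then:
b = 0.00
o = 0.00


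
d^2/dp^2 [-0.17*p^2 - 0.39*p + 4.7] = -0.340000000000000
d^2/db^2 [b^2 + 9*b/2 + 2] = 2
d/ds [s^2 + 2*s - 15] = 2*s + 2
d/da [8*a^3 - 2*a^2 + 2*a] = 24*a^2 - 4*a + 2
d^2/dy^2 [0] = 0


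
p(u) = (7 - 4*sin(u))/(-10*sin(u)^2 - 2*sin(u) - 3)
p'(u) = (7 - 4*sin(u))*(20*sin(u)*cos(u) + 2*cos(u))/(-10*sin(u)^2 - 2*sin(u) - 3)^2 - 4*cos(u)/(-10*sin(u)^2 - 2*sin(u) - 3) = 2*(-20*sin(u)^2 + 70*sin(u) + 13)*cos(u)/(10*sin(u)^2 + 2*sin(u) + 3)^2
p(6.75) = -0.88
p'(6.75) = 2.06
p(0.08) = -2.07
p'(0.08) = 3.54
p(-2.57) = -1.89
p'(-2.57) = 2.20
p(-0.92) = -1.32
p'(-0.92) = -1.12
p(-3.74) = -0.65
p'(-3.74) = -1.43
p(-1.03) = -1.21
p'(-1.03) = -0.85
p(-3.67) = -0.76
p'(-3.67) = -1.74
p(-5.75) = -0.75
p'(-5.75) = 1.72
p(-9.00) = -2.23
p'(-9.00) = 2.34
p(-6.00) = -1.36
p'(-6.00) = 3.16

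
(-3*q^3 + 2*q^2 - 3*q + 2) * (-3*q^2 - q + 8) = 9*q^5 - 3*q^4 - 17*q^3 + 13*q^2 - 26*q + 16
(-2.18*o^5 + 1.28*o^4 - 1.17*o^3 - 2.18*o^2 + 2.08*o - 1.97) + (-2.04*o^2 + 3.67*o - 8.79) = -2.18*o^5 + 1.28*o^4 - 1.17*o^3 - 4.22*o^2 + 5.75*o - 10.76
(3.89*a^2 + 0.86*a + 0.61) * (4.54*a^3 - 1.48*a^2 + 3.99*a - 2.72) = 17.6606*a^5 - 1.8528*a^4 + 17.0177*a^3 - 8.0522*a^2 + 0.0947*a - 1.6592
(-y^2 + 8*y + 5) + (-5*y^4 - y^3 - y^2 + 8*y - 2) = -5*y^4 - y^3 - 2*y^2 + 16*y + 3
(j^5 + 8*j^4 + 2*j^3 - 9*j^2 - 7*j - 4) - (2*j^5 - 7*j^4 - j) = -j^5 + 15*j^4 + 2*j^3 - 9*j^2 - 6*j - 4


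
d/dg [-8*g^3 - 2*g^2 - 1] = 4*g*(-6*g - 1)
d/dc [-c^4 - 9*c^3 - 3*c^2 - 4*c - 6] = -4*c^3 - 27*c^2 - 6*c - 4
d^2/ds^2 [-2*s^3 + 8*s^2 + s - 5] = 16 - 12*s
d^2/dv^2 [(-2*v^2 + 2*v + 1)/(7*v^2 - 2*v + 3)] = 2*(70*v^3 + 273*v^2 - 168*v - 23)/(343*v^6 - 294*v^5 + 525*v^4 - 260*v^3 + 225*v^2 - 54*v + 27)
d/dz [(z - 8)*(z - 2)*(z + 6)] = 3*z^2 - 8*z - 44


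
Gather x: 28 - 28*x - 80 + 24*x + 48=-4*x - 4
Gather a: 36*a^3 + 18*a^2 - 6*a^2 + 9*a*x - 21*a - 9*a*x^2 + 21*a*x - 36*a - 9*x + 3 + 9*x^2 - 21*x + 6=36*a^3 + 12*a^2 + a*(-9*x^2 + 30*x - 57) + 9*x^2 - 30*x + 9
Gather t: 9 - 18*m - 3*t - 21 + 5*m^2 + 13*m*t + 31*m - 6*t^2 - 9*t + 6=5*m^2 + 13*m - 6*t^2 + t*(13*m - 12) - 6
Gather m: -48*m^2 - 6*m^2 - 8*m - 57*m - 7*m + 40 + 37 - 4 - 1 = -54*m^2 - 72*m + 72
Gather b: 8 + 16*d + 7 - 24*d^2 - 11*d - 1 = -24*d^2 + 5*d + 14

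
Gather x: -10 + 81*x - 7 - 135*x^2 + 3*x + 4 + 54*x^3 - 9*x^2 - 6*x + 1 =54*x^3 - 144*x^2 + 78*x - 12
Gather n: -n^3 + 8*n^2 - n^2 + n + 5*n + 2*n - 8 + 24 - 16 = -n^3 + 7*n^2 + 8*n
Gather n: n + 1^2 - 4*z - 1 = n - 4*z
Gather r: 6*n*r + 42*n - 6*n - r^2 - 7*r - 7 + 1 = 36*n - r^2 + r*(6*n - 7) - 6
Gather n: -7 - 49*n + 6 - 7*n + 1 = -56*n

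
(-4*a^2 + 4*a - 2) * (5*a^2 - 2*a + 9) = -20*a^4 + 28*a^3 - 54*a^2 + 40*a - 18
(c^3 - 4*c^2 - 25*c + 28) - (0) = c^3 - 4*c^2 - 25*c + 28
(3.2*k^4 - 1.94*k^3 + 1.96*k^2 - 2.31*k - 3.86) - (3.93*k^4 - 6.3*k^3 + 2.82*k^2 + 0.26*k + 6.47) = -0.73*k^4 + 4.36*k^3 - 0.86*k^2 - 2.57*k - 10.33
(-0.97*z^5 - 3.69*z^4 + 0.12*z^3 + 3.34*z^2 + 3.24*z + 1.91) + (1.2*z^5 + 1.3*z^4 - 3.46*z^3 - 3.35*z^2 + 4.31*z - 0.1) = 0.23*z^5 - 2.39*z^4 - 3.34*z^3 - 0.0100000000000002*z^2 + 7.55*z + 1.81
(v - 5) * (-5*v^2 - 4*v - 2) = -5*v^3 + 21*v^2 + 18*v + 10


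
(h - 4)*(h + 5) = h^2 + h - 20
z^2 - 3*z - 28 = (z - 7)*(z + 4)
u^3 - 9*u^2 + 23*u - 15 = (u - 5)*(u - 3)*(u - 1)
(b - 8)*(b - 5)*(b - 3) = b^3 - 16*b^2 + 79*b - 120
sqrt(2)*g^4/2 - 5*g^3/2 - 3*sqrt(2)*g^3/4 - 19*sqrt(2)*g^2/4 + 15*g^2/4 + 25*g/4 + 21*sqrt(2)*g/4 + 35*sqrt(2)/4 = (g - 5/2)*(g + 1)*(g - 7*sqrt(2)/2)*(sqrt(2)*g/2 + 1)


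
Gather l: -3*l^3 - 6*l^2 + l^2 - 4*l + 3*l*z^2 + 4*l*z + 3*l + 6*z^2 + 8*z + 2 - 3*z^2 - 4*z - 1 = -3*l^3 - 5*l^2 + l*(3*z^2 + 4*z - 1) + 3*z^2 + 4*z + 1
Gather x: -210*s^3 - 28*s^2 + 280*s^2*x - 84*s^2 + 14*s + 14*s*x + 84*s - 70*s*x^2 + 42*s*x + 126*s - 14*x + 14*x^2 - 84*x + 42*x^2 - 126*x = -210*s^3 - 112*s^2 + 224*s + x^2*(56 - 70*s) + x*(280*s^2 + 56*s - 224)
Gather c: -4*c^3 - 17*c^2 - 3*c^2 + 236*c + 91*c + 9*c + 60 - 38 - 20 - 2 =-4*c^3 - 20*c^2 + 336*c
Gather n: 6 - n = 6 - n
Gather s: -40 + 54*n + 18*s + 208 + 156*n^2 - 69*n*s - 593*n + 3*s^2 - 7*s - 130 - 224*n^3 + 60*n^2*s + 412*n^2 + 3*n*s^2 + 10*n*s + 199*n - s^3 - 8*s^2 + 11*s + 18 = -224*n^3 + 568*n^2 - 340*n - s^3 + s^2*(3*n - 5) + s*(60*n^2 - 59*n + 22) + 56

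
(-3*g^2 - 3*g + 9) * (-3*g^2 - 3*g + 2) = 9*g^4 + 18*g^3 - 24*g^2 - 33*g + 18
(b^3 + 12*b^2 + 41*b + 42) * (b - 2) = b^4 + 10*b^3 + 17*b^2 - 40*b - 84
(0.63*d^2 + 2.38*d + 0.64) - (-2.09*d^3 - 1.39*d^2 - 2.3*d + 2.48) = 2.09*d^3 + 2.02*d^2 + 4.68*d - 1.84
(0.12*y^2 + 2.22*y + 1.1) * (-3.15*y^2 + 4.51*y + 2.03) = -0.378*y^4 - 6.4518*y^3 + 6.7908*y^2 + 9.4676*y + 2.233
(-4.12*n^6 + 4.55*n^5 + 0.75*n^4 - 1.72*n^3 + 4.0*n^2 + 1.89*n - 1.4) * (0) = 0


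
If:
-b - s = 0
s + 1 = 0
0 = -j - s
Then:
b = 1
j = 1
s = -1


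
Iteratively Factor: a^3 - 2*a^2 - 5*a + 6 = (a - 3)*(a^2 + a - 2) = (a - 3)*(a - 1)*(a + 2)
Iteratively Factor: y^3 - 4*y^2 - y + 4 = (y + 1)*(y^2 - 5*y + 4) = (y - 1)*(y + 1)*(y - 4)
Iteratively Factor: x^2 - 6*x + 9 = (x - 3)*(x - 3)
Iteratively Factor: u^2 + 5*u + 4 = (u + 4)*(u + 1)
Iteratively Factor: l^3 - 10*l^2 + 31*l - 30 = (l - 3)*(l^2 - 7*l + 10) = (l - 5)*(l - 3)*(l - 2)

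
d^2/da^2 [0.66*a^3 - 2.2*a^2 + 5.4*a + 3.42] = 3.96*a - 4.4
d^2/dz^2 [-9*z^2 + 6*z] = -18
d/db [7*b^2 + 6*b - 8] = 14*b + 6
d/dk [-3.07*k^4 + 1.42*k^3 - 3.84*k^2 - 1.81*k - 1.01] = -12.28*k^3 + 4.26*k^2 - 7.68*k - 1.81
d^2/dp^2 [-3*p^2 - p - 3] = -6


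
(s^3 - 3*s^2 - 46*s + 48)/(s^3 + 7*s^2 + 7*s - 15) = (s^2 - 2*s - 48)/(s^2 + 8*s + 15)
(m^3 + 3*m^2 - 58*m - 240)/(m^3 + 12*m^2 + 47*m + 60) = (m^2 - 2*m - 48)/(m^2 + 7*m + 12)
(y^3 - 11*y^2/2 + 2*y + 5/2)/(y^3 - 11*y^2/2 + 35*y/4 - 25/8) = 4*(2*y^3 - 11*y^2 + 4*y + 5)/(8*y^3 - 44*y^2 + 70*y - 25)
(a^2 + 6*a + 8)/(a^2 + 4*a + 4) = (a + 4)/(a + 2)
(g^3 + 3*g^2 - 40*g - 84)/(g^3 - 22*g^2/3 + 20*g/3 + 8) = 3*(g^2 + 9*g + 14)/(3*g^2 - 4*g - 4)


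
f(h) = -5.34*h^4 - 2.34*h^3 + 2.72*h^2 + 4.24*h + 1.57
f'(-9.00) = 14958.10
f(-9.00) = -33146.15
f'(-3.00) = 501.46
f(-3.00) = -356.03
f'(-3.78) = 1037.03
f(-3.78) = -939.41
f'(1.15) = -31.27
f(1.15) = -2.86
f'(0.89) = -11.54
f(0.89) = 2.50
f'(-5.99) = 4310.51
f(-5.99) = -6297.93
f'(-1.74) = 86.05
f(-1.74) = -34.19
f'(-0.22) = 2.93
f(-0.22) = 0.78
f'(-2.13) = 167.22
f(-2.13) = -82.42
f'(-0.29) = 2.59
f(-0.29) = 0.59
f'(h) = -21.36*h^3 - 7.02*h^2 + 5.44*h + 4.24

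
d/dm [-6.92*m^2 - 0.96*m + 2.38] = -13.84*m - 0.96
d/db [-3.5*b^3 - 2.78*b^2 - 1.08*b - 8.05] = -10.5*b^2 - 5.56*b - 1.08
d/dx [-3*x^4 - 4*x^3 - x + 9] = -12*x^3 - 12*x^2 - 1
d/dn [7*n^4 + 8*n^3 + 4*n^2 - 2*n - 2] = 28*n^3 + 24*n^2 + 8*n - 2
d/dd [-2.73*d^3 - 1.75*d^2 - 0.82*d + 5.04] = -8.19*d^2 - 3.5*d - 0.82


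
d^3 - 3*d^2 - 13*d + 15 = (d - 5)*(d - 1)*(d + 3)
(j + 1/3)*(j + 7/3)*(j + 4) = j^3 + 20*j^2/3 + 103*j/9 + 28/9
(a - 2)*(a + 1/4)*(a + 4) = a^3 + 9*a^2/4 - 15*a/2 - 2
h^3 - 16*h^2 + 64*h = h*(h - 8)^2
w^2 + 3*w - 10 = (w - 2)*(w + 5)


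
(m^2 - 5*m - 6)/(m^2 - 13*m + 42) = (m + 1)/(m - 7)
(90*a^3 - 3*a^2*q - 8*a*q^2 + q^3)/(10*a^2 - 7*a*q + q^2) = (-18*a^2 - 3*a*q + q^2)/(-2*a + q)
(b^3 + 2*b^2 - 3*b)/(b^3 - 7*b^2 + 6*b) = (b + 3)/(b - 6)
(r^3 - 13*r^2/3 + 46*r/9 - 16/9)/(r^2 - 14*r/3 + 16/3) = (3*r^2 - 5*r + 2)/(3*(r - 2))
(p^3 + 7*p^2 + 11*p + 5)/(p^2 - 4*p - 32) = (p^3 + 7*p^2 + 11*p + 5)/(p^2 - 4*p - 32)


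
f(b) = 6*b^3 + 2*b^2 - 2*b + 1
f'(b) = 18*b^2 + 4*b - 2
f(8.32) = 3578.39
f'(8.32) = 1277.28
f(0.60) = 1.82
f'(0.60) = 6.88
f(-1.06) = -1.78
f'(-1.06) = 13.98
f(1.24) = 13.03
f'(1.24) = 30.64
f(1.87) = 43.49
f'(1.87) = 68.42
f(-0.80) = 0.81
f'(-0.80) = 6.32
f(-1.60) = -15.26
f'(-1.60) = 37.68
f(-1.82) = -24.91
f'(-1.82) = 50.34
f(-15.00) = -19769.00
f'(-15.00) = 3988.00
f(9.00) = 4519.00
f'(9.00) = 1492.00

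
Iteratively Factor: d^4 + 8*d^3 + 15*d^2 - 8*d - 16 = (d + 1)*(d^3 + 7*d^2 + 8*d - 16) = (d + 1)*(d + 4)*(d^2 + 3*d - 4) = (d + 1)*(d + 4)^2*(d - 1)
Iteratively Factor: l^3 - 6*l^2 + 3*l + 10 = (l + 1)*(l^2 - 7*l + 10) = (l - 2)*(l + 1)*(l - 5)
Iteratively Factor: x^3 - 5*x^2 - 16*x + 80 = (x - 5)*(x^2 - 16) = (x - 5)*(x + 4)*(x - 4)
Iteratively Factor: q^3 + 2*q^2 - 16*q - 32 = (q - 4)*(q^2 + 6*q + 8) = (q - 4)*(q + 2)*(q + 4)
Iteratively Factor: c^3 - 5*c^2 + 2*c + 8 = (c - 4)*(c^2 - c - 2) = (c - 4)*(c + 1)*(c - 2)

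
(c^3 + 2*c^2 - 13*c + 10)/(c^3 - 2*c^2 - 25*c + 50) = (c - 1)/(c - 5)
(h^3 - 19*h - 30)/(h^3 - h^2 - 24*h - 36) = (h - 5)/(h - 6)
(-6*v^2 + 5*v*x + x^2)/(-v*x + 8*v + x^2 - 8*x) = (6*v + x)/(x - 8)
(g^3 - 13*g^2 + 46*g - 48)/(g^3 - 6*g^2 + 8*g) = (g^2 - 11*g + 24)/(g*(g - 4))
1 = 1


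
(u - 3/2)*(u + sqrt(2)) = u^2 - 3*u/2 + sqrt(2)*u - 3*sqrt(2)/2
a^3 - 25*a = a*(a - 5)*(a + 5)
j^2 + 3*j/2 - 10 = (j - 5/2)*(j + 4)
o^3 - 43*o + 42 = (o - 6)*(o - 1)*(o + 7)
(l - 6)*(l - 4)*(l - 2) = l^3 - 12*l^2 + 44*l - 48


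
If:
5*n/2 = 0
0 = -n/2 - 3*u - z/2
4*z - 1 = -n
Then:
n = 0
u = -1/24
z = 1/4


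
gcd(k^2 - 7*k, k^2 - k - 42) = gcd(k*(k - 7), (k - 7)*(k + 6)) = k - 7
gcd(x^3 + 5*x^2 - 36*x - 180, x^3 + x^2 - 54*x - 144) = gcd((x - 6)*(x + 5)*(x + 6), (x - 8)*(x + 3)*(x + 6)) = x + 6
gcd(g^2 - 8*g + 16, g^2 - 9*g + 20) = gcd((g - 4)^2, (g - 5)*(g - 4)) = g - 4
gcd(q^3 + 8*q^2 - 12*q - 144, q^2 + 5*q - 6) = q + 6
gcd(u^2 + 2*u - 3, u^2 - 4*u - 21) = u + 3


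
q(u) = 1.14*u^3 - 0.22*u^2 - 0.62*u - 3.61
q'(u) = 3.42*u^2 - 0.44*u - 0.62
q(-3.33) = -46.08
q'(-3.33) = 38.77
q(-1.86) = -10.55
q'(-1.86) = 12.03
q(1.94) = 2.68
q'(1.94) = 11.40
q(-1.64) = -8.21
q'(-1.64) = 9.30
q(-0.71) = -3.69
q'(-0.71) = 1.42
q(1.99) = 3.27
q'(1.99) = 12.05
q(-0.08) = -3.56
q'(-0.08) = -0.56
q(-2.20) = -15.45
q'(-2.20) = 16.90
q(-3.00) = -34.51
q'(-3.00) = 31.48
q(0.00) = -3.61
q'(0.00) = -0.62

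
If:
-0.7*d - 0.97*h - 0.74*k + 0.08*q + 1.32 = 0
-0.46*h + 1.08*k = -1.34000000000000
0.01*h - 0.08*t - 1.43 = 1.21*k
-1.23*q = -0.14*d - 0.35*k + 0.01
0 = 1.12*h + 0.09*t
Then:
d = 3.47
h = -0.15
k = -1.30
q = 0.02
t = 1.81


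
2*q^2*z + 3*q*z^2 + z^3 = z*(q + z)*(2*q + z)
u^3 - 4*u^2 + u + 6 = (u - 3)*(u - 2)*(u + 1)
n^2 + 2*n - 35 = (n - 5)*(n + 7)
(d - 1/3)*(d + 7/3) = d^2 + 2*d - 7/9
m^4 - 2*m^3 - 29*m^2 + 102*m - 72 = (m - 4)*(m - 3)*(m - 1)*(m + 6)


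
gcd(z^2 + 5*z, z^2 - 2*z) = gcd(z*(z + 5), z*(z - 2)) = z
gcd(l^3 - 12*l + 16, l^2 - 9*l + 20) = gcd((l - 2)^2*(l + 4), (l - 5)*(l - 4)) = 1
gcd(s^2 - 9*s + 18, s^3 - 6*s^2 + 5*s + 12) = s - 3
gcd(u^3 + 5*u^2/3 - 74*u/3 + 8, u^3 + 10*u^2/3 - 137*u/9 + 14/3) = u^2 + 17*u/3 - 2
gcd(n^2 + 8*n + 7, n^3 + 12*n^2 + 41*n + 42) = n + 7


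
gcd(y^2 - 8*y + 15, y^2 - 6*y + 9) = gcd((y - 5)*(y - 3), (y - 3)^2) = y - 3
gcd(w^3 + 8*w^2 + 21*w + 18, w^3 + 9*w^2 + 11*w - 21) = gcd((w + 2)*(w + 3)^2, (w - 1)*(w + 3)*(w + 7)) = w + 3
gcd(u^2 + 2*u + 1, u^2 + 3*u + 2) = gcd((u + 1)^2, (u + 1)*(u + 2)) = u + 1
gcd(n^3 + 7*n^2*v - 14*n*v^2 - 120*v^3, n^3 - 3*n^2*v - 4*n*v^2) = -n + 4*v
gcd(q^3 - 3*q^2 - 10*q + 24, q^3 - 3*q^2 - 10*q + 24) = q^3 - 3*q^2 - 10*q + 24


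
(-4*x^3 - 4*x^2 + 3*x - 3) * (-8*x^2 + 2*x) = 32*x^5 + 24*x^4 - 32*x^3 + 30*x^2 - 6*x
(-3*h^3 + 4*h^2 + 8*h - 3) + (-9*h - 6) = -3*h^3 + 4*h^2 - h - 9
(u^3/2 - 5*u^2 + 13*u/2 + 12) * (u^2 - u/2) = u^5/2 - 21*u^4/4 + 9*u^3 + 35*u^2/4 - 6*u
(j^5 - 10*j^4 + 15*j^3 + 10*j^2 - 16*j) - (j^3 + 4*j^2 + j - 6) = j^5 - 10*j^4 + 14*j^3 + 6*j^2 - 17*j + 6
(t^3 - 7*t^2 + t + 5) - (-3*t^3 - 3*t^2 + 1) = 4*t^3 - 4*t^2 + t + 4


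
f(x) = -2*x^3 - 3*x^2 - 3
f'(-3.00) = -36.00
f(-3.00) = 24.00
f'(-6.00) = -180.00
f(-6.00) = 321.00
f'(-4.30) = -85.14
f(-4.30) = 100.54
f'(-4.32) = -86.05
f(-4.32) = 102.26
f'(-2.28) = -17.51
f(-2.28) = 5.11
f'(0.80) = -8.64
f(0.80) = -5.94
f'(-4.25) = -82.88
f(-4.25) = 96.34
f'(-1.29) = -2.24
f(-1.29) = -3.70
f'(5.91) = -245.03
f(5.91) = -520.63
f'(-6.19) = -192.76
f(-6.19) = 356.41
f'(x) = -6*x^2 - 6*x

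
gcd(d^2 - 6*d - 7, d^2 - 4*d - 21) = d - 7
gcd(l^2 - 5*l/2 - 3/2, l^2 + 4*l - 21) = l - 3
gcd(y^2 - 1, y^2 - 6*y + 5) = y - 1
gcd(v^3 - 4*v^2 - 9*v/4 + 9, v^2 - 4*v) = v - 4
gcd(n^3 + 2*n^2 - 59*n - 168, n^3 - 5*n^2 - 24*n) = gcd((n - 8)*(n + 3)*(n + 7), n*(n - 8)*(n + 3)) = n^2 - 5*n - 24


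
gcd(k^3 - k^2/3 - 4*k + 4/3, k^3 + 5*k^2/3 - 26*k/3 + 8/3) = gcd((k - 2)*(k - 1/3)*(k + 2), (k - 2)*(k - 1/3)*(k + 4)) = k^2 - 7*k/3 + 2/3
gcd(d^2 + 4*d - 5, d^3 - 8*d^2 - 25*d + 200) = d + 5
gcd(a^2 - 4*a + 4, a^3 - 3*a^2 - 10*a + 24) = a - 2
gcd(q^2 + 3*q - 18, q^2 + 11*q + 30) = q + 6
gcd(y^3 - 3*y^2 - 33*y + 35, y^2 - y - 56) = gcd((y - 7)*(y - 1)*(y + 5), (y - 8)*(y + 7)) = 1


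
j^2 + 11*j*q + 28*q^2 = (j + 4*q)*(j + 7*q)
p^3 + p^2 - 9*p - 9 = (p - 3)*(p + 1)*(p + 3)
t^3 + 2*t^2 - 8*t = t*(t - 2)*(t + 4)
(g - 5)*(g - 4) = g^2 - 9*g + 20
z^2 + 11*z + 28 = (z + 4)*(z + 7)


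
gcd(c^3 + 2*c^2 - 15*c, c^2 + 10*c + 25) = c + 5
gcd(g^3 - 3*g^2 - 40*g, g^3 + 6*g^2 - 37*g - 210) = g + 5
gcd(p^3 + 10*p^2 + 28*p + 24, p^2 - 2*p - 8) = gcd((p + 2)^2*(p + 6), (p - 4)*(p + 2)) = p + 2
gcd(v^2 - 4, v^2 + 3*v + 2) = v + 2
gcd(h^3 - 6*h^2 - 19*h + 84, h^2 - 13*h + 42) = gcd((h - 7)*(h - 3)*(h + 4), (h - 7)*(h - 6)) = h - 7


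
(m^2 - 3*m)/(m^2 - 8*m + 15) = m/(m - 5)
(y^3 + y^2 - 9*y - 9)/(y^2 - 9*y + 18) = (y^2 + 4*y + 3)/(y - 6)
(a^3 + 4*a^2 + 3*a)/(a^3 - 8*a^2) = (a^2 + 4*a + 3)/(a*(a - 8))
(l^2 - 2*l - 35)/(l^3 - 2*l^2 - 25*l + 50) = (l - 7)/(l^2 - 7*l + 10)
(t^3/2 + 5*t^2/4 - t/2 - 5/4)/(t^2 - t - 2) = (2*t^2 + 3*t - 5)/(4*(t - 2))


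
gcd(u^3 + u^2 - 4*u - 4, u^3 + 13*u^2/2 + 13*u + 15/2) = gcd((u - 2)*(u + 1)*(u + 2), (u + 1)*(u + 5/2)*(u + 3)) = u + 1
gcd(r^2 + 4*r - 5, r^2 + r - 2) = r - 1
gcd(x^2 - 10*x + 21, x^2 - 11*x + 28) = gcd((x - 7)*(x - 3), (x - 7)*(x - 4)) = x - 7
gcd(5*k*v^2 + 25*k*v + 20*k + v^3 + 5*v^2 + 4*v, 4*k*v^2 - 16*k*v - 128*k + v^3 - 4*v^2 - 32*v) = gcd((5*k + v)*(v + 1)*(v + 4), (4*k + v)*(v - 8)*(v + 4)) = v + 4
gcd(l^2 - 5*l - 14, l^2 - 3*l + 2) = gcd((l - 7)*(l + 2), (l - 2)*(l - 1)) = 1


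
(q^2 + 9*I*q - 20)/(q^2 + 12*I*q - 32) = (q + 5*I)/(q + 8*I)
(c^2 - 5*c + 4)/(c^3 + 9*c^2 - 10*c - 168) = (c - 1)/(c^2 + 13*c + 42)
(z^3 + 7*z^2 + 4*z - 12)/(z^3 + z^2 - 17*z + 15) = (z^2 + 8*z + 12)/(z^2 + 2*z - 15)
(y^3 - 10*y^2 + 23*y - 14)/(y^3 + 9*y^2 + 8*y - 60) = (y^2 - 8*y + 7)/(y^2 + 11*y + 30)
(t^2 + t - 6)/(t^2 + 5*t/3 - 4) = 3*(t - 2)/(3*t - 4)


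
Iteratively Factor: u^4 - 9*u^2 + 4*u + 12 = (u - 2)*(u^3 + 2*u^2 - 5*u - 6) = (u - 2)*(u + 1)*(u^2 + u - 6) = (u - 2)*(u + 1)*(u + 3)*(u - 2)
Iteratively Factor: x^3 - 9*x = (x)*(x^2 - 9) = x*(x + 3)*(x - 3)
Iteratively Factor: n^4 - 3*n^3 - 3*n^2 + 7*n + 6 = (n - 3)*(n^3 - 3*n - 2) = (n - 3)*(n + 1)*(n^2 - n - 2) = (n - 3)*(n - 2)*(n + 1)*(n + 1)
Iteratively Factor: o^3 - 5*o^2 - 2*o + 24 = (o - 3)*(o^2 - 2*o - 8) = (o - 4)*(o - 3)*(o + 2)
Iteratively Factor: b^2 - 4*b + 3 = (b - 3)*(b - 1)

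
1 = 1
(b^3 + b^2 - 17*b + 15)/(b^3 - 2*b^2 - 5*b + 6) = (b + 5)/(b + 2)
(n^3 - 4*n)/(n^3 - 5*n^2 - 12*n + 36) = n*(n + 2)/(n^2 - 3*n - 18)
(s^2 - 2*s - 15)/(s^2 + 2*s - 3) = (s - 5)/(s - 1)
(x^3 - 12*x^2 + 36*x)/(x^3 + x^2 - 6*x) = (x^2 - 12*x + 36)/(x^2 + x - 6)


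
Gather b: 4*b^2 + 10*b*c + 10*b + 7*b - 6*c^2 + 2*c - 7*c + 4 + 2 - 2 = 4*b^2 + b*(10*c + 17) - 6*c^2 - 5*c + 4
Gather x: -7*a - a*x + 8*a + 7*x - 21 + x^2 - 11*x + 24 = a + x^2 + x*(-a - 4) + 3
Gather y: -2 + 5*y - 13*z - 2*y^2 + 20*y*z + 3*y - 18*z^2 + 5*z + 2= -2*y^2 + y*(20*z + 8) - 18*z^2 - 8*z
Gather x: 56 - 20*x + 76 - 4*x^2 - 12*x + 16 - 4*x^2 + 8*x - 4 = -8*x^2 - 24*x + 144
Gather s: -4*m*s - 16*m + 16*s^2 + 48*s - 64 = -16*m + 16*s^2 + s*(48 - 4*m) - 64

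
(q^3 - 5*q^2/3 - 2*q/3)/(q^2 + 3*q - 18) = q*(3*q^2 - 5*q - 2)/(3*(q^2 + 3*q - 18))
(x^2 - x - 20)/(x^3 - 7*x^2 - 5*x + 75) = (x + 4)/(x^2 - 2*x - 15)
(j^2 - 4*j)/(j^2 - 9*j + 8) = j*(j - 4)/(j^2 - 9*j + 8)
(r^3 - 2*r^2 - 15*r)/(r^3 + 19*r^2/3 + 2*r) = 3*(r^2 - 2*r - 15)/(3*r^2 + 19*r + 6)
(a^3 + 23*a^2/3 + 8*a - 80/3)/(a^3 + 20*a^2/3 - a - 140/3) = (3*a - 4)/(3*a - 7)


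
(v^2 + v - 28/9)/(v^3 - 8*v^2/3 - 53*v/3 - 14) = (v - 4/3)/(v^2 - 5*v - 6)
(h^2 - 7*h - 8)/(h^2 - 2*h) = (h^2 - 7*h - 8)/(h*(h - 2))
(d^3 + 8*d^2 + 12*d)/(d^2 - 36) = d*(d + 2)/(d - 6)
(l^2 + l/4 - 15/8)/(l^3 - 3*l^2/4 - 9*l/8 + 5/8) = (2*l + 3)/(2*l^2 + l - 1)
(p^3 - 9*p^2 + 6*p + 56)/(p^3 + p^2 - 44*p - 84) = (p - 4)/(p + 6)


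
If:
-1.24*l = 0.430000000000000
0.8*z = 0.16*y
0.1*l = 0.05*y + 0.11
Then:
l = -0.35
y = -2.89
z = -0.58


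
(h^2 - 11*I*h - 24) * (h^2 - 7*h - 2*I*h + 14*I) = h^4 - 7*h^3 - 13*I*h^3 - 46*h^2 + 91*I*h^2 + 322*h + 48*I*h - 336*I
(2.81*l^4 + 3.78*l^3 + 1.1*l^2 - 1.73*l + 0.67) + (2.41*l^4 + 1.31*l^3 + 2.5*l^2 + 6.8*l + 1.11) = 5.22*l^4 + 5.09*l^3 + 3.6*l^2 + 5.07*l + 1.78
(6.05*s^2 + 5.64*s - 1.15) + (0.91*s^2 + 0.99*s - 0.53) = 6.96*s^2 + 6.63*s - 1.68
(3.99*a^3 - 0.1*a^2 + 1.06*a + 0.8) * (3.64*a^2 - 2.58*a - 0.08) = 14.5236*a^5 - 10.6582*a^4 + 3.7972*a^3 + 0.1852*a^2 - 2.1488*a - 0.064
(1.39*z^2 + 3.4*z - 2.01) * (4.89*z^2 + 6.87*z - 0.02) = 6.7971*z^4 + 26.1753*z^3 + 13.5013*z^2 - 13.8767*z + 0.0402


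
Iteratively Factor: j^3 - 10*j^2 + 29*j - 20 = (j - 4)*(j^2 - 6*j + 5) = (j - 4)*(j - 1)*(j - 5)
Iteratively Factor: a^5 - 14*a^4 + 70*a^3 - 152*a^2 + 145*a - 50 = (a - 1)*(a^4 - 13*a^3 + 57*a^2 - 95*a + 50) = (a - 1)^2*(a^3 - 12*a^2 + 45*a - 50) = (a - 5)*(a - 1)^2*(a^2 - 7*a + 10) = (a - 5)*(a - 2)*(a - 1)^2*(a - 5)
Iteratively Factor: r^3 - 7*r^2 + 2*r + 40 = (r - 4)*(r^2 - 3*r - 10) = (r - 4)*(r + 2)*(r - 5)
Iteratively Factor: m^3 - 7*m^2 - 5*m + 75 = (m - 5)*(m^2 - 2*m - 15) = (m - 5)*(m + 3)*(m - 5)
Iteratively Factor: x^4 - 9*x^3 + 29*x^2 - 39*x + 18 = (x - 1)*(x^3 - 8*x^2 + 21*x - 18) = (x - 3)*(x - 1)*(x^2 - 5*x + 6) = (x - 3)*(x - 2)*(x - 1)*(x - 3)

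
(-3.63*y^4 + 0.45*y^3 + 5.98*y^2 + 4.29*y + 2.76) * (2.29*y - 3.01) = -8.3127*y^5 + 11.9568*y^4 + 12.3397*y^3 - 8.1757*y^2 - 6.5925*y - 8.3076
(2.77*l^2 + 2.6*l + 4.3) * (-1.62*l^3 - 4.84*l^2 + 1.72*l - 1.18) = -4.4874*l^5 - 17.6188*l^4 - 14.7856*l^3 - 19.6086*l^2 + 4.328*l - 5.074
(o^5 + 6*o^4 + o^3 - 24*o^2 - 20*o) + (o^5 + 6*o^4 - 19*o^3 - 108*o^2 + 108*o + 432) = 2*o^5 + 12*o^4 - 18*o^3 - 132*o^2 + 88*o + 432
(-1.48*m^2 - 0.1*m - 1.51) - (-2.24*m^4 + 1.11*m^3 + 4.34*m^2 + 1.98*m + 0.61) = 2.24*m^4 - 1.11*m^3 - 5.82*m^2 - 2.08*m - 2.12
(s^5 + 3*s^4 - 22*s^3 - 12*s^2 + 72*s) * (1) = s^5 + 3*s^4 - 22*s^3 - 12*s^2 + 72*s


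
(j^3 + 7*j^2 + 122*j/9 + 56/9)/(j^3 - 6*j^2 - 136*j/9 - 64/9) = (3*j^2 + 19*j + 28)/(3*j^2 - 20*j - 32)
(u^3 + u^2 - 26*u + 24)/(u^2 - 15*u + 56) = (u^3 + u^2 - 26*u + 24)/(u^2 - 15*u + 56)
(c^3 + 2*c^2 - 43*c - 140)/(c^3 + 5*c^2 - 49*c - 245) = (c + 4)/(c + 7)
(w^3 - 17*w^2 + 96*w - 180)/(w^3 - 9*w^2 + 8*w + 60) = (w - 6)/(w + 2)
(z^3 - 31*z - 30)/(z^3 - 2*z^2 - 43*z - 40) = (z - 6)/(z - 8)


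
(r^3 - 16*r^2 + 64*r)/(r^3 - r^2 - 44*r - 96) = r*(r - 8)/(r^2 + 7*r + 12)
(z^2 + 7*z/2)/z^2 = (z + 7/2)/z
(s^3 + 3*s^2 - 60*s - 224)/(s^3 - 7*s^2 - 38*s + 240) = (s^2 + 11*s + 28)/(s^2 + s - 30)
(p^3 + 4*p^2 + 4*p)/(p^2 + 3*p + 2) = p*(p + 2)/(p + 1)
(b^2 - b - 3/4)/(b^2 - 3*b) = (b^2 - b - 3/4)/(b*(b - 3))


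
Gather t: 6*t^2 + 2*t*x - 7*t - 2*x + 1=6*t^2 + t*(2*x - 7) - 2*x + 1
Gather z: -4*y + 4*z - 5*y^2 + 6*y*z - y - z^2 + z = -5*y^2 - 5*y - z^2 + z*(6*y + 5)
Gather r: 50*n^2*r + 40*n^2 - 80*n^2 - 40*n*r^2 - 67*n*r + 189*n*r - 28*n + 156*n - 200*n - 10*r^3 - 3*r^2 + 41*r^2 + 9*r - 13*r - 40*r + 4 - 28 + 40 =-40*n^2 - 72*n - 10*r^3 + r^2*(38 - 40*n) + r*(50*n^2 + 122*n - 44) + 16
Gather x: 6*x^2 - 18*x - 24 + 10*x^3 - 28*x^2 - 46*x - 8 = 10*x^3 - 22*x^2 - 64*x - 32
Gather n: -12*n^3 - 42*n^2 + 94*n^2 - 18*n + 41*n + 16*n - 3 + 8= -12*n^3 + 52*n^2 + 39*n + 5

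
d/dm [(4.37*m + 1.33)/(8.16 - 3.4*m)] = (136.61608*m - 327.878592)/(3.4*m - 8.16)^3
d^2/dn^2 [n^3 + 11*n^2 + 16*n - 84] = 6*n + 22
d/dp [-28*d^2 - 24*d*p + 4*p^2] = -24*d + 8*p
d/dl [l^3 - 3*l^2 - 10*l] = 3*l^2 - 6*l - 10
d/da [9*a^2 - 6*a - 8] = 18*a - 6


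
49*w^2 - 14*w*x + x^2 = (-7*w + x)^2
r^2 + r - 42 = (r - 6)*(r + 7)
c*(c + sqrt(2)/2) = c^2 + sqrt(2)*c/2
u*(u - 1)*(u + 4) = u^3 + 3*u^2 - 4*u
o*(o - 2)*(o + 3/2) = o^3 - o^2/2 - 3*o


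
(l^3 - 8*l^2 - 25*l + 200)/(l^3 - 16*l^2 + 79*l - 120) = (l + 5)/(l - 3)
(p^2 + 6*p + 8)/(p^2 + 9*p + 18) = (p^2 + 6*p + 8)/(p^2 + 9*p + 18)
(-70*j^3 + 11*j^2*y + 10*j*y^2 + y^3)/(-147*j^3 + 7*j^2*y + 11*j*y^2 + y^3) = (-10*j^2 + 3*j*y + y^2)/(-21*j^2 + 4*j*y + y^2)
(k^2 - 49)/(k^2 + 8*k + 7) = (k - 7)/(k + 1)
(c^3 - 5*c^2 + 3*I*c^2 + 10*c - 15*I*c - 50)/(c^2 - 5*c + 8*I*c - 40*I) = (c^2 + 3*I*c + 10)/(c + 8*I)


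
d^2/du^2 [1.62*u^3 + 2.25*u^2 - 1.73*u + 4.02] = 9.72*u + 4.5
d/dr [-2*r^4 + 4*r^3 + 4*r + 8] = -8*r^3 + 12*r^2 + 4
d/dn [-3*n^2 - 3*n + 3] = -6*n - 3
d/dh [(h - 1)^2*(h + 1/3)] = (h - 1)*(9*h - 1)/3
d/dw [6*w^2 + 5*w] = 12*w + 5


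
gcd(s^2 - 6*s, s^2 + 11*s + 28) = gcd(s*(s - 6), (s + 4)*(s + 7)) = 1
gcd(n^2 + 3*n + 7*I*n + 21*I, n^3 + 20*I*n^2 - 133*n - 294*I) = n + 7*I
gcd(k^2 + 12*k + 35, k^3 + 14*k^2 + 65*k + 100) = k + 5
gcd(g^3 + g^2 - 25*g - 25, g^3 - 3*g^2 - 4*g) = g + 1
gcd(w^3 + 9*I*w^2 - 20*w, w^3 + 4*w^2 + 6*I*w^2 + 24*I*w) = w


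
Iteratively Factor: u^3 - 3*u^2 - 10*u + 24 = (u - 4)*(u^2 + u - 6) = (u - 4)*(u - 2)*(u + 3)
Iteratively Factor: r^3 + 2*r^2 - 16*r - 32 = (r + 4)*(r^2 - 2*r - 8) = (r - 4)*(r + 4)*(r + 2)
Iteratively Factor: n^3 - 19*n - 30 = (n - 5)*(n^2 + 5*n + 6) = (n - 5)*(n + 2)*(n + 3)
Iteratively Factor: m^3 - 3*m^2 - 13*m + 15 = (m - 1)*(m^2 - 2*m - 15) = (m - 5)*(m - 1)*(m + 3)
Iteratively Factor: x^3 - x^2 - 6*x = (x + 2)*(x^2 - 3*x) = (x - 3)*(x + 2)*(x)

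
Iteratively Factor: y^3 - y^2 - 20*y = (y - 5)*(y^2 + 4*y) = (y - 5)*(y + 4)*(y)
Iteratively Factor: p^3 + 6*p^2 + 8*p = (p)*(p^2 + 6*p + 8) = p*(p + 2)*(p + 4)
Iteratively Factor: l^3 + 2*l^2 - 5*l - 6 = (l + 1)*(l^2 + l - 6) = (l + 1)*(l + 3)*(l - 2)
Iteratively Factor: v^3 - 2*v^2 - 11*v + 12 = (v + 3)*(v^2 - 5*v + 4) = (v - 1)*(v + 3)*(v - 4)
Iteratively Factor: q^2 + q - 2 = (q + 2)*(q - 1)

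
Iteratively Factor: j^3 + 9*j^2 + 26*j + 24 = (j + 2)*(j^2 + 7*j + 12) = (j + 2)*(j + 3)*(j + 4)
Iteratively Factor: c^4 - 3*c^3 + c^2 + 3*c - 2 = (c + 1)*(c^3 - 4*c^2 + 5*c - 2) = (c - 1)*(c + 1)*(c^2 - 3*c + 2) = (c - 2)*(c - 1)*(c + 1)*(c - 1)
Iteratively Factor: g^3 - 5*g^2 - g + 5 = (g - 1)*(g^2 - 4*g - 5) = (g - 1)*(g + 1)*(g - 5)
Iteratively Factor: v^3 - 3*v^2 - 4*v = (v)*(v^2 - 3*v - 4) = v*(v - 4)*(v + 1)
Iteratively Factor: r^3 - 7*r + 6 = (r + 3)*(r^2 - 3*r + 2) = (r - 2)*(r + 3)*(r - 1)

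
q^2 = q^2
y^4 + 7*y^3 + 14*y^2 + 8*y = y*(y + 1)*(y + 2)*(y + 4)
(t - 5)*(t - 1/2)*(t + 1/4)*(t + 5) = t^4 - t^3/4 - 201*t^2/8 + 25*t/4 + 25/8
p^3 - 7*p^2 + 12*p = p*(p - 4)*(p - 3)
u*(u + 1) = u^2 + u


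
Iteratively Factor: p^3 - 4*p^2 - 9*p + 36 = (p + 3)*(p^2 - 7*p + 12) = (p - 3)*(p + 3)*(p - 4)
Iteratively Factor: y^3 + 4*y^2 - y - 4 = (y + 1)*(y^2 + 3*y - 4) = (y + 1)*(y + 4)*(y - 1)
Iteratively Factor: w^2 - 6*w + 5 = (w - 1)*(w - 5)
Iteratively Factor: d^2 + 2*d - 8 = (d + 4)*(d - 2)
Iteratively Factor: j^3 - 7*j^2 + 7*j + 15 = (j + 1)*(j^2 - 8*j + 15) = (j - 5)*(j + 1)*(j - 3)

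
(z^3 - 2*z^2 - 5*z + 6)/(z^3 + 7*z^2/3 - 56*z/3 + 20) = 3*(z^3 - 2*z^2 - 5*z + 6)/(3*z^3 + 7*z^2 - 56*z + 60)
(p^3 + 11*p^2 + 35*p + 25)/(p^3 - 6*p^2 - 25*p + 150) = (p^2 + 6*p + 5)/(p^2 - 11*p + 30)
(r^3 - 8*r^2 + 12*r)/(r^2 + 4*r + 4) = r*(r^2 - 8*r + 12)/(r^2 + 4*r + 4)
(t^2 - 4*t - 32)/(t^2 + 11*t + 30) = (t^2 - 4*t - 32)/(t^2 + 11*t + 30)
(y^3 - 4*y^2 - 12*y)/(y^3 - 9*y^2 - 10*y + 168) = y*(y + 2)/(y^2 - 3*y - 28)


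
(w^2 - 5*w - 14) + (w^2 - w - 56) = 2*w^2 - 6*w - 70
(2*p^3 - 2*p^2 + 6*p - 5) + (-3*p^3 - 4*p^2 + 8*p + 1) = -p^3 - 6*p^2 + 14*p - 4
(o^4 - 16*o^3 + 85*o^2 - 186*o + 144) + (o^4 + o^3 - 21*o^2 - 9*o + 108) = 2*o^4 - 15*o^3 + 64*o^2 - 195*o + 252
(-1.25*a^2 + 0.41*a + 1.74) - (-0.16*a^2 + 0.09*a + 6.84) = -1.09*a^2 + 0.32*a - 5.1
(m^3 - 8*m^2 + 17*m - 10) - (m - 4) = m^3 - 8*m^2 + 16*m - 6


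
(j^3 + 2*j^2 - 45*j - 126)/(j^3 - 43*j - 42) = (j + 3)/(j + 1)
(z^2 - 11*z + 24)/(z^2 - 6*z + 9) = (z - 8)/(z - 3)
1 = 1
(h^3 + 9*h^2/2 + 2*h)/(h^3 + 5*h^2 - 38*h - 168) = h*(2*h + 1)/(2*(h^2 + h - 42))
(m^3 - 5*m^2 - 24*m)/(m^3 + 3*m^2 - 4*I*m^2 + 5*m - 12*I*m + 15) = m*(m - 8)/(m^2 - 4*I*m + 5)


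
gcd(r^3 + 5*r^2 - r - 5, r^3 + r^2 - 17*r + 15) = r^2 + 4*r - 5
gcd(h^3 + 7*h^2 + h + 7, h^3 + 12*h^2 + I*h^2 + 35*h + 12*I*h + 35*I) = h^2 + h*(7 + I) + 7*I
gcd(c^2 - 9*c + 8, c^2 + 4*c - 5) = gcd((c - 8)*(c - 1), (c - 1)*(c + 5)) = c - 1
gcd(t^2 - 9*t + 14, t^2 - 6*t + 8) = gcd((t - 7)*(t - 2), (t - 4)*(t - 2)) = t - 2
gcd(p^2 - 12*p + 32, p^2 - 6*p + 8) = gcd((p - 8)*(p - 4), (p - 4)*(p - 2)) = p - 4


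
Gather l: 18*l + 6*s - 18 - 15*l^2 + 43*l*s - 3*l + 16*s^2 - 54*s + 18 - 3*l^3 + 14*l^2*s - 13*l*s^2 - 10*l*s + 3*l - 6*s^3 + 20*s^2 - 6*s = -3*l^3 + l^2*(14*s - 15) + l*(-13*s^2 + 33*s + 18) - 6*s^3 + 36*s^2 - 54*s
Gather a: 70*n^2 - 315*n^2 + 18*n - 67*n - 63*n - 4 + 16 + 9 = -245*n^2 - 112*n + 21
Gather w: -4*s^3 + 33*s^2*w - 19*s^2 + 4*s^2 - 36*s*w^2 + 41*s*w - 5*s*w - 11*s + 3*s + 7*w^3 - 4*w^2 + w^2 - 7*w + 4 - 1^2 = -4*s^3 - 15*s^2 - 8*s + 7*w^3 + w^2*(-36*s - 3) + w*(33*s^2 + 36*s - 7) + 3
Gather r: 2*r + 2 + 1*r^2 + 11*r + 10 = r^2 + 13*r + 12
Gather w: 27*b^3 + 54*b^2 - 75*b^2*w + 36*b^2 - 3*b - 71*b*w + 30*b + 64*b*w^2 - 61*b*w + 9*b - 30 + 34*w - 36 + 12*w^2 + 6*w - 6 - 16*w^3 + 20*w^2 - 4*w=27*b^3 + 90*b^2 + 36*b - 16*w^3 + w^2*(64*b + 32) + w*(-75*b^2 - 132*b + 36) - 72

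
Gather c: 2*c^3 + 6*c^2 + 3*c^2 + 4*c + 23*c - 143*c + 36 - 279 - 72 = 2*c^3 + 9*c^2 - 116*c - 315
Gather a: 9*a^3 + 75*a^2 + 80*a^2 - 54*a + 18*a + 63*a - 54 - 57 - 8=9*a^3 + 155*a^2 + 27*a - 119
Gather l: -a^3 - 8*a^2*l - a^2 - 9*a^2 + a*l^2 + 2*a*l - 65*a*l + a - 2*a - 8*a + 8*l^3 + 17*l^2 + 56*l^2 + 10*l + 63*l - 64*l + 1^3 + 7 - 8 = -a^3 - 10*a^2 - 9*a + 8*l^3 + l^2*(a + 73) + l*(-8*a^2 - 63*a + 9)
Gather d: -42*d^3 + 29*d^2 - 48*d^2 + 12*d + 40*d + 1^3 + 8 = -42*d^3 - 19*d^2 + 52*d + 9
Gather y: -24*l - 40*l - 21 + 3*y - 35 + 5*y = -64*l + 8*y - 56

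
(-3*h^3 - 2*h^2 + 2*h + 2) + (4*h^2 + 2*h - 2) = -3*h^3 + 2*h^2 + 4*h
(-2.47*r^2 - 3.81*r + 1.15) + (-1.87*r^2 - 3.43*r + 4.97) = -4.34*r^2 - 7.24*r + 6.12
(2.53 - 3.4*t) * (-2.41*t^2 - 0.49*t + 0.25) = 8.194*t^3 - 4.4313*t^2 - 2.0897*t + 0.6325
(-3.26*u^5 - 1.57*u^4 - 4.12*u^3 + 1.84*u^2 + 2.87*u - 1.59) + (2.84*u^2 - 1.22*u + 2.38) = -3.26*u^5 - 1.57*u^4 - 4.12*u^3 + 4.68*u^2 + 1.65*u + 0.79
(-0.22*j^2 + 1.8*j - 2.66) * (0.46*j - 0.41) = -0.1012*j^3 + 0.9182*j^2 - 1.9616*j + 1.0906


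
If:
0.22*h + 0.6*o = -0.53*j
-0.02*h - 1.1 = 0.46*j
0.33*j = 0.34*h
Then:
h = -2.23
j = -2.29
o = 2.84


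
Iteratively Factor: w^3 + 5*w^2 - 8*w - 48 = (w + 4)*(w^2 + w - 12) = (w - 3)*(w + 4)*(w + 4)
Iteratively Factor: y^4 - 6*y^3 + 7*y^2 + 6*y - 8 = (y - 4)*(y^3 - 2*y^2 - y + 2) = (y - 4)*(y - 2)*(y^2 - 1) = (y - 4)*(y - 2)*(y + 1)*(y - 1)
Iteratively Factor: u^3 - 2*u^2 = (u)*(u^2 - 2*u) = u^2*(u - 2)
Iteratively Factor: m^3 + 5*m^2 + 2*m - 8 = (m + 4)*(m^2 + m - 2) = (m - 1)*(m + 4)*(m + 2)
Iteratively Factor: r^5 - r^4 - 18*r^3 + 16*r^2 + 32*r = (r - 4)*(r^4 + 3*r^3 - 6*r^2 - 8*r) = (r - 4)*(r + 1)*(r^3 + 2*r^2 - 8*r) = (r - 4)*(r + 1)*(r + 4)*(r^2 - 2*r) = r*(r - 4)*(r + 1)*(r + 4)*(r - 2)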